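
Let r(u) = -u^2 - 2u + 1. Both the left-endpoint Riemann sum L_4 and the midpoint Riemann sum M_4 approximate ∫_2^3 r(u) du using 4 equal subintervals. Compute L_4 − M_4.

L_4 = -9.46875.
M_4 = -10.328125.
L_4 − M_4 = 0.859375.

0.859375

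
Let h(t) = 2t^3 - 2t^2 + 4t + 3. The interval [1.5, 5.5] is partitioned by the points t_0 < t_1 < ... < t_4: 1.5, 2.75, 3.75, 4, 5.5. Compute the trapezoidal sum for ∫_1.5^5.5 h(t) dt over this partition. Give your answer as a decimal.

435.7109375

Subinterval widths: 1.25, 1, 0.25, 1.5.
h(1.5) = 11.25, h(2.75) = 40.46875, h(3.75) = 95.34375, h(4) = 115, h(5.5) = 297.25.
On each subinterval the trapezoid contributes (Δt_i/2)·[h(t_{i-1}) + h(t_i)].
Sum = 435.7109375.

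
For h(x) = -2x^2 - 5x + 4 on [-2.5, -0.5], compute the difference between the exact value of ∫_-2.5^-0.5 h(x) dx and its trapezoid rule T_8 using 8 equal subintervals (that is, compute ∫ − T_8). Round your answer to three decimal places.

Exact integral: ∫_-2.5^-0.5 h(x) dx ≈ 12.66667.
T_8 = 12.625.
Error ≈ 12.66667 − 12.625 ≈ 0.042.

0.042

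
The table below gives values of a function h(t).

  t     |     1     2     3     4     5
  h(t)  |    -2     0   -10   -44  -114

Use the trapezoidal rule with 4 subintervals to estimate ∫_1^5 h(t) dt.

Δt = 1.
T_4 = (1/2)·[(-2) + 2·0 + 2·(-10) + 2·(-44) + (-114)] = -112.

-112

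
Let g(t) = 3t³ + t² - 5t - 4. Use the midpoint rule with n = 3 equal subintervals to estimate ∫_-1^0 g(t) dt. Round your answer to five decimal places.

-1.88426

Δt = (0 − (-1))/3 = 1/3.
Midpoints: -5/6, -0.5, -1/6.
g(-5/6) = -0.875, g(-0.5) = -1.625, g(-1/6) = -227/72.
Sum = Δt · [g(-5/6) + g(-0.5) + g(-1/6)].
Sum ≈ -1.88426.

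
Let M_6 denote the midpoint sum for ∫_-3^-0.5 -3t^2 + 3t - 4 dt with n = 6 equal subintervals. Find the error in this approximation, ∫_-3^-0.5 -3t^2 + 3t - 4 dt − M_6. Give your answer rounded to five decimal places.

-0.10851

Exact integral: ∫_-3^-0.5 f(t) dt = -50.
M_6 ≈ -49.8914931.
Error ≈ -50 − (-49.8914931) ≈ -0.10851.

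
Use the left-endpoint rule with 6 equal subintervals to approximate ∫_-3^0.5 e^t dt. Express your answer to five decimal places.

1.17766

Δt = (0.5 − (-3))/6 = 7/12.
Left endpoints: -3, -29/12, -11/6, -1.25, -2/3, -1/12.
f(-3) ≈ 0.04979, f(-29/12) ≈ 0.08922, f(-11/6) ≈ 0.15988, f(-1.25) ≈ 0.28650, f(-2/3) ≈ 0.51342, f(-1/12) ≈ 0.92004.
Sum = Δt · [f(-3) + f(-29/12) + f(-11/6) + ...].
Sum ≈ 1.17766.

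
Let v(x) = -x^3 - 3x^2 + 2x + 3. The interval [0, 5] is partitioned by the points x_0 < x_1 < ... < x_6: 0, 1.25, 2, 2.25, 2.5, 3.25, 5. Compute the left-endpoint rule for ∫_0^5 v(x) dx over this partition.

Subinterval widths: 1.25, 0.75, 0.25, 0.25, 0.75, 1.75.
Left endpoints: 0, 1.25, 2, 2.25, 2.5, 3.25.
v(0) = 3, v(1.25) = -1.140625, v(2) = -13, v(2.25) = -19.078125, v(2.5) = -26.375, v(3.25) = -56.515625.
Sum = Σ Δx_i · v(x_i).
Sum = -123.80859375.

-123.80859375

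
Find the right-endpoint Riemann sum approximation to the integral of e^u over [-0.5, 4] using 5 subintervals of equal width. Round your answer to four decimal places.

81.8840

Δu = (4 − (-0.5))/5 = 0.9.
Right endpoints: 0.4, 1.3, 2.2, 3.1, 4.
f(0.4) ≈ 1.4918, f(1.3) ≈ 3.6693, f(2.2) ≈ 9.0250, f(3.1) ≈ 22.1980, f(4) ≈ 54.5982.
Sum = Δu · [f(0.4) + f(1.3) + f(2.2) + f(3.1) + f(4)].
Sum ≈ 81.8840.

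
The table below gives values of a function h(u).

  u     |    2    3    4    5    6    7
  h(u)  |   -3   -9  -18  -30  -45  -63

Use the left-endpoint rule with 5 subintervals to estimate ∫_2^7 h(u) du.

Δu = 1.
Sum = 1·[(-3) + (-9) + (-18) + (-30) + (-45)] = -105.

-105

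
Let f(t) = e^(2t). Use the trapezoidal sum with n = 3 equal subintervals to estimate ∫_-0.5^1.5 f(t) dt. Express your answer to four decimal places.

11.2779

Δt = (1.5 − (-0.5))/3 = 2/3.
f(-0.5) ≈ 0.3679, f(1/6) ≈ 1.3956, f(5/6) ≈ 5.2945, f(1.5) ≈ 20.0855.
T_3 = (Δt/2)·[f(t_0) + 2f(t_1) + 2f(t_2) + f(t_3)].
Sum ≈ 11.2779.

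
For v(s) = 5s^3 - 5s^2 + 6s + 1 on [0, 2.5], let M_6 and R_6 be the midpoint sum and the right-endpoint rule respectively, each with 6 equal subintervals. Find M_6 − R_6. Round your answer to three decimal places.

M_6 ≈ 43.53913.
R_6 ≈ 57.92173.
M_6 − R_6 ≈ -14.383.

-14.383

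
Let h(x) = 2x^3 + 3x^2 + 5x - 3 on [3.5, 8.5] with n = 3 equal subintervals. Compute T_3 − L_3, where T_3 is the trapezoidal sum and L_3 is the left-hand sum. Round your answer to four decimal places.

1122.9167

T_3 ≈ 3331.527778.
L_3 ≈ 2208.611111.
T_3 − L_3 ≈ 1122.9167.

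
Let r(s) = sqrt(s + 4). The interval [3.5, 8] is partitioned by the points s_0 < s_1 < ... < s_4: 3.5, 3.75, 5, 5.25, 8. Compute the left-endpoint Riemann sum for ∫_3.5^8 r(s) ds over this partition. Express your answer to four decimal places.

13.2783

Subinterval widths: 0.25, 1.25, 0.25, 2.75.
Left endpoints: 3.5, 3.75, 5, 5.25.
r(3.5) ≈ 2.7386, r(3.75) ≈ 2.7839, r(5) ≈ 3.0000, r(5.25) ≈ 3.0414.
Sum = Σ Δs_i · r(s_i).
Sum ≈ 13.2783.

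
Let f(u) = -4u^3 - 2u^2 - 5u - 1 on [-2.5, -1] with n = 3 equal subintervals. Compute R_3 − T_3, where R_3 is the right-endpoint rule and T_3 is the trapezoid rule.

R_3 = 27.25.
T_3 = 41.125.
R_3 − T_3 = -13.875.

-13.875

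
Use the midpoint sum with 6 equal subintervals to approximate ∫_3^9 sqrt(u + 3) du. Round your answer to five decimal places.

Δu = (9 − 3)/6 = 1.
Midpoints: 3.5, 4.5, 5.5, 6.5, 7.5, 8.5.
f(3.5) ≈ 2.54951, f(4.5) ≈ 2.73861, f(5.5) ≈ 2.91548, f(6.5) ≈ 3.08221, f(7.5) ≈ 3.24037, f(8.5) ≈ 3.39116.
Sum = Δu · [f(3.5) + f(4.5) + f(5.5) + ...].
Sum ≈ 17.91734.

17.91734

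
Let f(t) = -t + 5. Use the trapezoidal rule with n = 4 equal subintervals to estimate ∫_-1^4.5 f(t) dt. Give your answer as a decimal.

17.875

Δt = (4.5 − (-1))/4 = 1.375.
f(-1) = 6, f(0.375) = 4.625, f(1.75) = 3.25, f(3.125) = 1.875, f(4.5) = 0.5.
T_4 = (Δt/2)·[f(t_0) + 2f(t_1) + 2f(t_2) + 2f(t_3) + f(t_4)].
Sum = 17.875.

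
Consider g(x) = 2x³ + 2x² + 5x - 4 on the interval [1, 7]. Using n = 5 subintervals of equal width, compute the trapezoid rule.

1561.44

Δx = (7 − 1)/5 = 1.2.
g(1) = 5, g(2.2) = 37.976, g(3.4) = 114.728, g(4.6) = 255.992, g(5.8) = 482.504, g(7) = 815.
T_5 = (Δx/2)·[g(x_0) + 2g(x_1) + ... + 2g(x_{4}) + g(x_5)].
Sum = 1561.44.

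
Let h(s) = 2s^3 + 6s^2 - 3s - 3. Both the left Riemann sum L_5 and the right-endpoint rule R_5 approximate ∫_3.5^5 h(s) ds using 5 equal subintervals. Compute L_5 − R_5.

-70.875

L_5 = 343.365.
R_5 = 414.24.
L_5 − R_5 = -70.875.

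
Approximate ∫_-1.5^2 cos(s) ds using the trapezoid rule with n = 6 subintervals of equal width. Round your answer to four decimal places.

Δs = (2 − (-1.5))/6 = 7/12.
f(-1.5) ≈ 0.0707, f(-11/12) ≈ 0.6085, f(-1/3) ≈ 0.9450, f(0.25) ≈ 0.9689, f(5/6) ≈ 0.6724, f(17/12) ≈ 0.1535, f(2) ≈ -0.4161.
T_6 = (Δs/2)·[f(s_0) + 2f(s_1) + ... + 2f(s_{5}) + f(s_6)].
Sum ≈ 1.8524.

1.8524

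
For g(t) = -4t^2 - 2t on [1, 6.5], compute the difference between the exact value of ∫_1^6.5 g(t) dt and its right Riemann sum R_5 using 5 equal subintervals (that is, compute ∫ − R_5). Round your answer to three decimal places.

Exact integral: ∫_1^6.5 g(t) dt ≈ -406.08333.
R_5 = -507.32.
Error ≈ -406.08333 − (-507.32) ≈ 101.237.

101.237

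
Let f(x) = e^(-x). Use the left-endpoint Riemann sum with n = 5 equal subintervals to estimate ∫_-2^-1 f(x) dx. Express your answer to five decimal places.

5.15341

Δx = (-1 − (-2))/5 = 0.2.
Left endpoints: -2, -1.8, -1.6, -1.4, -1.2.
f(-2) ≈ 7.38906, f(-1.8) ≈ 6.04965, f(-1.6) ≈ 4.95303, f(-1.4) ≈ 4.05520, f(-1.2) ≈ 3.32012.
Sum = Δx · [f(-2) + f(-1.8) + f(-1.6) + f(-1.4) + f(-1.2)].
Sum ≈ 5.15341.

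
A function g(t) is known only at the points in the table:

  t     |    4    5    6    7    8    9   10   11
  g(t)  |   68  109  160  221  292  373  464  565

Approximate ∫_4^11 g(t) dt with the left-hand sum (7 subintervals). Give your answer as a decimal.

Δt = 1.
Sum = 1·[68 + 109 + 160 + 221 + 292 + 373 + 464] = 1687.

1687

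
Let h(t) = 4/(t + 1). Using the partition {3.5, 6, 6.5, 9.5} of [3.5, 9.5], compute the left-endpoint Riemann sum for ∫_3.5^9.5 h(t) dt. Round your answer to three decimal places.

Subinterval widths: 2.5, 0.5, 3.
Left endpoints: 3.5, 6, 6.5.
h(3.5) = 8/9, h(6) = 4/7, h(6.5) = 8/15.
Sum = Σ Δt_i · h(t_i).
Sum ≈ 4.108.

4.108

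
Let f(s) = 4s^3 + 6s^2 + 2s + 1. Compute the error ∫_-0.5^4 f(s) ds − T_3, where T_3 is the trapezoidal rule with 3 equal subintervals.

-45.5625

Exact integral: ∫_-0.5^4 f(s) ds = 404.4375.
T_3 = 450.
Error = 404.4375 − 450 = -45.5625.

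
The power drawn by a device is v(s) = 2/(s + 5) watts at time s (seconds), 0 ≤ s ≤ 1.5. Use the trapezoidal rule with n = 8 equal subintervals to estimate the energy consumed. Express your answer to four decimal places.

Δs = (1.5 − 0)/8 = 0.1875.
v(0) = 0.4, v(0.1875) = 32/83, v(0.375) = 16/43, v(0.5625) = 32/89, v(0.75) = 8/23, v(0.9375) = 32/95, v(1.125) = 16/49, v(1.3125) = 32/101, v(1.5) = 4/13.
T_8 = (Δs/2)·[v(s_0) + 2v(s_1) + ... + 2v(s_{7}) + v(s_8)].
Sum ≈ 0.5248.

0.5248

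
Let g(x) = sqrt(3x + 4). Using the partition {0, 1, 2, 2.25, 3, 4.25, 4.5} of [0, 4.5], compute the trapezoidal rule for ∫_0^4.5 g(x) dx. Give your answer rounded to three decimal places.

Subinterval widths: 1, 1, 0.25, 0.75, 1.25, 0.25.
g(0) ≈ 2.000, g(1) ≈ 2.646, g(2) ≈ 3.162, g(2.25) ≈ 3.279, g(3) ≈ 3.606, g(4.25) ≈ 4.093, g(4.5) ≈ 4.183.
On each subinterval the trapezoid contributes (Δx_i/2)·[g(x_{i-1}) + g(x_i)].
Sum ≈ 14.460.

14.460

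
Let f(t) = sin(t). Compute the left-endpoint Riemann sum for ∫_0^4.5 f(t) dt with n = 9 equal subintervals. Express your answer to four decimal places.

1.4298

Δt = (4.5 − 0)/9 = 0.5.
Left endpoints: 0, 0.5, 1, 1.5, 2, 2.5, 3, 3.5, 4.
f(0) ≈ 0.0000, f(0.5) ≈ 0.4794, f(1) ≈ 0.8415, f(1.5) ≈ 0.9975, f(2) ≈ 0.9093, f(2.5) ≈ 0.5985, f(3) ≈ 0.1411, f(3.5) ≈ -0.3508, f(4) ≈ -0.7568.
Sum = Δt · [f(0) + f(0.5) + f(1) + ...].
Sum ≈ 1.4298.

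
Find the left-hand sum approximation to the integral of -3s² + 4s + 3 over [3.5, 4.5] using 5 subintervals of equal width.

Δs = (4.5 − 3.5)/5 = 0.2.
Left endpoints: 3.5, 3.7, 3.9, 4.1, 4.3.
f(3.5) = -19.75, f(3.7) = -23.27, f(3.9) = -27.03, f(4.1) = -31.03, f(4.3) = -35.27.
Sum = Δs · [f(3.5) + f(3.7) + f(3.9) + f(4.1) + f(4.3)].
Sum = -27.27.

-27.27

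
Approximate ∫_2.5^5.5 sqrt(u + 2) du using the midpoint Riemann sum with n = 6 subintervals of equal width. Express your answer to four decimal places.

7.3297

Δu = (5.5 − 2.5)/6 = 0.5.
Midpoints: 2.75, 3.25, 3.75, 4.25, 4.75, 5.25.
f(2.75) ≈ 2.1794, f(3.25) ≈ 2.2913, f(3.75) ≈ 2.3979, f(4.25) ≈ 2.5000, f(4.75) ≈ 2.5981, f(5.25) ≈ 2.6926.
Sum = Δu · [f(2.75) + f(3.25) + f(3.75) + ...].
Sum ≈ 7.3297.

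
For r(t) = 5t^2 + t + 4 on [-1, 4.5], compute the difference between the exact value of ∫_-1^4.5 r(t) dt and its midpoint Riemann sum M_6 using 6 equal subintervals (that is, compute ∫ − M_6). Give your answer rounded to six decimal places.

1.925637

Exact integral: ∫_-1^4.5 r(t) dt ≈ 185.16666667.
M_6 ≈ 183.24103009.
Error ≈ 185.16666667 − 183.24103009 ≈ 1.925637.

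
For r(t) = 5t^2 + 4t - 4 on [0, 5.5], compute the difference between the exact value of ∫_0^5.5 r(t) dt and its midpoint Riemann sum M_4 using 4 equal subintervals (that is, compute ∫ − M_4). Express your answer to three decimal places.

Exact integral: ∫_0^5.5 r(t) dt ≈ 315.79167.
M_4 ≈ 311.45898.
Error ≈ 315.79167 − 311.45898 ≈ 4.333.

4.333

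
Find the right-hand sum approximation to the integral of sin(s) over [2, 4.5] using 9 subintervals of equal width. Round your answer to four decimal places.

-0.4661

Δs = (4.5 − 2)/9 = 5/18.
Right endpoints: 41/18, 23/9, 17/6, 28/9, 61/18, 11/3, 71/18, 38/9, 4.5.
f(41/18) ≈ 0.7603, f(23/9) ≈ 0.5531, f(17/6) ≈ 0.3034, f(28/9) ≈ 0.0305, f(61/18) ≈ -0.2448, f(11/3) ≈ -0.5013, f(71/18) ≈ -0.7193, f(38/9) ≈ -0.8823, f(4.5) ≈ -0.9775.
Sum = Δs · [f(41/18) + f(23/9) + f(17/6) + ...].
Sum ≈ -0.4661.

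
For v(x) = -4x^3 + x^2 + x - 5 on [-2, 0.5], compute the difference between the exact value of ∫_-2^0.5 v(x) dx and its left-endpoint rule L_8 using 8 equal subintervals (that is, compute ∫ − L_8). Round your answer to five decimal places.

-5.68034

Exact integral: ∫_-2^0.5 v(x) dx ≈ 4.2708333.
L_8 ≈ 9.9511719.
Error ≈ 4.2708333 − 9.9511719 ≈ -5.68034.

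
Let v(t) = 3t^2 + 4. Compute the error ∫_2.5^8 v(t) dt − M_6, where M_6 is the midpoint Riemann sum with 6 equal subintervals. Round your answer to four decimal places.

Exact integral: ∫_2.5^8 v(t) dt = 518.375.
M_6 ≈ 517.219618.
Error ≈ 518.375 − 517.219618 ≈ 1.1554.

1.1554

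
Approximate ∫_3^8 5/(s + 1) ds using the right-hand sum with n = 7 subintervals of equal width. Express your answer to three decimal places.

3.817

Δs = (8 − 3)/7 = 5/7.
Right endpoints: 26/7, 31/7, 36/7, 41/7, 46/7, 51/7, 8.
f(26/7) = 35/33, f(31/7) = 35/38, f(36/7) = 35/43, f(41/7) = 35/48, f(46/7) = 35/53, f(51/7) = 35/58, f(8) = 5/9.
Sum = Δs · [f(26/7) + f(31/7) + f(36/7) + ...].
Sum ≈ 3.817.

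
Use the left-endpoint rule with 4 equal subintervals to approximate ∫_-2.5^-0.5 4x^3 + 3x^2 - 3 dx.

Δx = (-0.5 − (-2.5))/4 = 0.5.
Left endpoints: -2.5, -2, -1.5, -1.
f(-2.5) = -46.75, f(-2) = -23, f(-1.5) = -9.75, f(-1) = -4.
Sum = Δx · [f(-2.5) + f(-2) + f(-1.5) + f(-1)].
Sum = -41.75.

-41.75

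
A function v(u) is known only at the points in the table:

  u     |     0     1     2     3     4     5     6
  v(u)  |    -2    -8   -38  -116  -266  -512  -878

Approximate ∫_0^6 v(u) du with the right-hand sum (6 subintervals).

-1818

Δu = 1.
Sum = 1·[(-8) + (-38) + (-116) + (-266) + (-512) + (-878)] = -1818.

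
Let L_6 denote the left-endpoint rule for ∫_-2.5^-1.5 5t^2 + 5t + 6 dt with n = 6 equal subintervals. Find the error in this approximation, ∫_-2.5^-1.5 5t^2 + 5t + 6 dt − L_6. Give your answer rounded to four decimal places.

-1.2731

Exact integral: ∫_-2.5^-1.5 f(t) dt ≈ 16.416667.
L_6 ≈ 17.689815.
Error ≈ 16.416667 − 17.689815 ≈ -1.2731.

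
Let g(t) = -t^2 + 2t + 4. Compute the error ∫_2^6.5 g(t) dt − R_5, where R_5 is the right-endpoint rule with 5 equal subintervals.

13.77

Exact integral: ∫_2^6.5 g(t) dt = -32.625.
R_5 = -46.395.
Error = -32.625 − (-46.395) = 13.77.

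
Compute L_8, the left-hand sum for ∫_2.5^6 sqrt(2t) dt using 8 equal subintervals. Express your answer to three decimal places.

9.858

Δt = (6 − 2.5)/8 = 0.4375.
Left endpoints: 2.5, 2.9375, 3.375, 3.8125, 4.25, 4.6875, 5.125, 5.5625.
f(2.5) ≈ 2.236, f(2.9375) ≈ 2.424, f(3.375) ≈ 2.598, f(3.8125) ≈ 2.761, f(4.25) ≈ 2.915, f(4.6875) ≈ 3.062, f(5.125) ≈ 3.202, f(5.5625) ≈ 3.335.
Sum = Δt · [f(2.5) + f(2.9375) + f(3.375) + ...].
Sum ≈ 9.858.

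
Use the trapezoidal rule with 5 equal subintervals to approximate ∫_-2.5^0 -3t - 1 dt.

Δt = (0 − (-2.5))/5 = 0.5.
f(-2.5) = 6.5, f(-2) = 5, f(-1.5) = 3.5, f(-1) = 2, f(-0.5) = 0.5, f(0) = -1.
T_5 = (Δt/2)·[f(t_0) + 2f(t_1) + ... + 2f(t_{4}) + f(t_5)].
Sum = 6.875.

6.875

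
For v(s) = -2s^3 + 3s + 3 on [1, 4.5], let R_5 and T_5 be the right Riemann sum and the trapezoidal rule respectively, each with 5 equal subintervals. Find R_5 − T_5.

R_5 = -229.285.
T_5 = -169.8725.
R_5 − T_5 = -59.4125.

-59.4125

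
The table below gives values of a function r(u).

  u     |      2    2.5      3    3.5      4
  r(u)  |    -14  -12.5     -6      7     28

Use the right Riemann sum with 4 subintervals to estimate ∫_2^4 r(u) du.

8.25

Δu = 0.5.
Sum = 0.5·[(-12.5) + (-6) + 7 + 28] = 8.25.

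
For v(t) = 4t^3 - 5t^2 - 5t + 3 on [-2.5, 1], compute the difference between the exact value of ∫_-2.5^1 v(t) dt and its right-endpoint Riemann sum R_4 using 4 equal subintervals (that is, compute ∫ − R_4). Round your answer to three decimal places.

-26.669

Exact integral: ∫_-2.5^1 v(t) dt ≈ -42.14583.
R_4 = -15.4765625.
Error ≈ -42.14583 − (-15.4765625) ≈ -26.669.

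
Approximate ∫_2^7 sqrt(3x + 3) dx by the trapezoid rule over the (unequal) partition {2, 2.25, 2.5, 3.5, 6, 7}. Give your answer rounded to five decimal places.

20.07976

Subinterval widths: 0.25, 0.25, 1, 2.5, 1.
f(2) ≈ 3.00000, f(2.25) ≈ 3.12250, f(2.5) ≈ 3.24037, f(3.5) ≈ 3.67423, f(6) ≈ 4.58258, f(7) ≈ 4.89898.
On each subinterval the trapezoid contributes (Δx_i/2)·[f(x_{i-1}) + f(x_i)].
Sum ≈ 20.07976.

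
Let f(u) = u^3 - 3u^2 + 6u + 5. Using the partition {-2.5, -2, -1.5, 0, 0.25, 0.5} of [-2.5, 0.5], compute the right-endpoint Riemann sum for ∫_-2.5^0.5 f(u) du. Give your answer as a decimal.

-9.63671875

Subinterval widths: 0.5, 0.5, 1.5, 0.25, 0.25.
Right endpoints: -2, -1.5, 0, 0.25, 0.5.
f(-2) = -27, f(-1.5) = -14.125, f(0) = 5, f(0.25) = 6.328125, f(0.5) = 7.375.
Sum = Σ Δu_i · f(u_i).
Sum = -9.63671875.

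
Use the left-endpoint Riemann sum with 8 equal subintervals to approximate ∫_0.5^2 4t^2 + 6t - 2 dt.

16.53515625

Δt = (2 − 0.5)/8 = 0.1875.
Left endpoints: 0.5, 0.6875, 0.875, 1.0625, 1.25, 1.4375, 1.625, 1.8125.
f(0.5) = 2, f(0.6875) = 4.015625, f(0.875) = 6.3125, f(1.0625) = 8.890625, f(1.25) = 11.75, f(1.4375) = 14.890625, f(1.625) = 18.3125, f(1.8125) = 22.015625.
Sum = Δt · [f(0.5) + f(0.6875) + f(0.875) + ...].
Sum = 16.53515625.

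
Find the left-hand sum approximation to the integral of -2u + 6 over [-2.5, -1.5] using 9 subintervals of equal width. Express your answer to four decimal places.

10.1111

Δu = (-1.5 − (-2.5))/9 = 1/9.
Left endpoints: -2.5, -43/18, -41/18, -13/6, -37/18, -35/18, -11/6, -31/18, -29/18.
f(-2.5) = 11, f(-43/18) = 97/9, f(-41/18) = 95/9, f(-13/6) = 31/3, f(-37/18) = 91/9, f(-35/18) = 89/9, f(-11/6) = 29/3, f(-31/18) = 85/9, f(-29/18) = 83/9.
Sum = Δu · [f(-2.5) + f(-43/18) + f(-41/18) + ...].
Sum ≈ 10.1111.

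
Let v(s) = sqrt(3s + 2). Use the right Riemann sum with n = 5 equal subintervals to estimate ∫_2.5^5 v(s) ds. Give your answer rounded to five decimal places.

Δs = (5 − 2.5)/5 = 0.5.
Right endpoints: 3, 3.5, 4, 4.5, 5.
v(3) ≈ 3.31662, v(3.5) ≈ 3.53553, v(4) ≈ 3.74166, v(4.5) ≈ 3.93700, v(5) ≈ 4.12311.
Sum = Δs · [v(3) + v(3.5) + v(4) + v(4.5) + v(5)].
Sum ≈ 9.32696.

9.32696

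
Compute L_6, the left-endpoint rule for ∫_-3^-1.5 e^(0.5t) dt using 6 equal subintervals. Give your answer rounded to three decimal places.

0.468

Δt = (-1.5 − (-3))/6 = 0.25.
Left endpoints: -3, -2.75, -2.5, -2.25, -2, -1.75.
f(-3) ≈ 0.223, f(-2.75) ≈ 0.253, f(-2.5) ≈ 0.287, f(-2.25) ≈ 0.325, f(-2) ≈ 0.368, f(-1.75) ≈ 0.417.
Sum = Δt · [f(-3) + f(-2.75) + f(-2.5) + ...].
Sum ≈ 0.468.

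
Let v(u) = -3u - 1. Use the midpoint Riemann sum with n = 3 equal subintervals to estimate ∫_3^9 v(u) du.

Δu = (9 − 3)/3 = 2.
Midpoints: 4, 6, 8.
v(4) = -13, v(6) = -19, v(8) = -25.
Sum = Δu · [v(4) + v(6) + v(8)].
Sum = -114.

-114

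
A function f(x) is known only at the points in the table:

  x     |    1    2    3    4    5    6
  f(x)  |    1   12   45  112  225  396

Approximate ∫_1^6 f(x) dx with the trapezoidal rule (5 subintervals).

Δx = 1.
T_5 = (1/2)·[1 + 2·12 + 2·45 + 2·112 + 2·225 + 396] = 592.5.

592.5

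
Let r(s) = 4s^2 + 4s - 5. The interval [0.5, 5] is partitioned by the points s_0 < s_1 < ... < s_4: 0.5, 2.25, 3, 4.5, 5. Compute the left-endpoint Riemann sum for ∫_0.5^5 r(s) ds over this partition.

126.1875

Subinterval widths: 1.75, 0.75, 1.5, 0.5.
Left endpoints: 0.5, 2.25, 3, 4.5.
r(0.5) = -2, r(2.25) = 24.25, r(3) = 43, r(4.5) = 94.
Sum = Σ Δs_i · r(s_i).
Sum = 126.1875.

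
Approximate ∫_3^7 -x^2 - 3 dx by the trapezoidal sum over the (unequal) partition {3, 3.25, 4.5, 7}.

Subinterval widths: 0.25, 1.25, 2.5.
f(3) = -12, f(3.25) = -13.5625, f(4.5) = -23.25, f(7) = -52.
On each subinterval the trapezoid contributes (Δx_i/2)·[f(x_{i-1}) + f(x_i)].
Sum = -120.265625.

-120.265625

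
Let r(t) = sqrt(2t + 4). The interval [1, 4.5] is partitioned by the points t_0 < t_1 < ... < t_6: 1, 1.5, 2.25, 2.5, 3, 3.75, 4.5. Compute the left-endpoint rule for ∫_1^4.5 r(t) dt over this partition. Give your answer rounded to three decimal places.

10.353

Subinterval widths: 0.5, 0.75, 0.25, 0.5, 0.75, 0.75.
Left endpoints: 1, 1.5, 2.25, 2.5, 3, 3.75.
r(1) ≈ 2.449, r(1.5) ≈ 2.646, r(2.25) ≈ 2.915, r(2.5) ≈ 3.000, r(3) ≈ 3.162, r(3.75) ≈ 3.391.
Sum = Σ Δt_i · r(t_i).
Sum ≈ 10.353.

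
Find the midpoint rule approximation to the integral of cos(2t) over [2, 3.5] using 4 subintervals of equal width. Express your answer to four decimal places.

Δt = (3.5 − 2)/4 = 0.375.
Midpoints: 2.1875, 2.5625, 2.9375, 3.3125.
f(2.1875) ≈ -0.3310, f(2.5625) ≈ 0.4010, f(2.9375) ≈ 0.9178, f(3.3125) ≈ 0.9421.
Sum = Δt · [f(2.1875) + f(2.5625) + f(2.9375) + f(3.3125)].
Sum ≈ 0.7237.

0.7237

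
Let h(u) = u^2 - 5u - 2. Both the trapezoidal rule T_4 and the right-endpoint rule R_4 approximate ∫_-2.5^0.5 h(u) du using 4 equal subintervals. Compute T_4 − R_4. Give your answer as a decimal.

7.875

T_4 = 14.53125.
R_4 = 6.65625.
T_4 − R_4 = 7.875.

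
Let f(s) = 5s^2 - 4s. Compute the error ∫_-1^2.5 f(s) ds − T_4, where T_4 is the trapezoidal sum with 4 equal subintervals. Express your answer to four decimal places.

Exact integral: ∫_-1^2.5 f(s) ds ≈ 17.208333.
T_4 = 19.44140625.
Error ≈ 17.208333 − 19.44140625 ≈ -2.2331.

-2.2331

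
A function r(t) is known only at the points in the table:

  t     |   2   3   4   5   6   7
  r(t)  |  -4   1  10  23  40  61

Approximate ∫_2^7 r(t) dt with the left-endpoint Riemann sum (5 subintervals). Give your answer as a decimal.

70

Δt = 1.
Sum = 1·[(-4) + 1 + 10 + 23 + 40] = 70.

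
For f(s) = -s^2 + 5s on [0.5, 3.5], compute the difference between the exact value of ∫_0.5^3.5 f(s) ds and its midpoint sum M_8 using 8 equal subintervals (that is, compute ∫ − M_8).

Exact integral: ∫_0.5^3.5 f(s) ds = 15.75.
M_8 = 15.78515625.
Error = 15.75 − 15.78515625 = -0.03515625.

-0.03515625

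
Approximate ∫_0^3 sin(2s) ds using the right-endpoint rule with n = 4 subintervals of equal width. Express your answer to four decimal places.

-0.0887

Δs = (3 − 0)/4 = 0.75.
Right endpoints: 0.75, 1.5, 2.25, 3.
f(0.75) ≈ 0.9975, f(1.5) ≈ 0.1411, f(2.25) ≈ -0.9775, f(3) ≈ -0.2794.
Sum = Δs · [f(0.75) + f(1.5) + f(2.25) + f(3)].
Sum ≈ -0.0887.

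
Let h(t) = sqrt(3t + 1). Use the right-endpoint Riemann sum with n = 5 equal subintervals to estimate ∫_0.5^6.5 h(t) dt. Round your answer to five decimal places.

21.44384

Δt = (6.5 − 0.5)/5 = 1.2.
Right endpoints: 1.7, 2.9, 4.1, 5.3, 6.5.
h(1.7) ≈ 2.46982, h(2.9) ≈ 3.11448, h(4.1) ≈ 3.64692, h(5.3) ≈ 4.11096, h(6.5) ≈ 4.52769.
Sum = Δt · [h(1.7) + h(2.9) + h(4.1) + h(5.3) + h(6.5)].
Sum ≈ 21.44384.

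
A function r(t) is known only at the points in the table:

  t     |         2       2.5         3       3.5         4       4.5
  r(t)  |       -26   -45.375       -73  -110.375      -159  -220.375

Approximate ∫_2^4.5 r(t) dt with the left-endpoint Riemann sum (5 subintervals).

-206.875

Δt = 0.5.
Sum = 0.5·[(-26) + (-45.375) + (-73) + (-110.375) + (-159)] = -206.875.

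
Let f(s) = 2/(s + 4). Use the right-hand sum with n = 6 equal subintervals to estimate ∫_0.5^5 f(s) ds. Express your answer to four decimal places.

Δs = (5 − 0.5)/6 = 0.75.
Right endpoints: 1.25, 2, 2.75, 3.5, 4.25, 5.
f(1.25) = 8/21, f(2) = 1/3, f(2.75) = 8/27, f(3.5) = 4/15, f(4.25) = 8/33, f(5) = 2/9.
Sum = Δs · [f(1.25) + f(2) + f(2.75) + ...].
Sum ≈ 1.3064.

1.3064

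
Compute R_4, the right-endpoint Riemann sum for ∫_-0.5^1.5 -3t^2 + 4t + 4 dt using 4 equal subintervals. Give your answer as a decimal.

Δt = (1.5 − (-0.5))/4 = 0.5.
Right endpoints: 0, 0.5, 1, 1.5.
f(0) = 4, f(0.5) = 5.25, f(1) = 5, f(1.5) = 3.25.
Sum = Δt · [f(0) + f(0.5) + f(1) + f(1.5)].
Sum = 8.75.

8.75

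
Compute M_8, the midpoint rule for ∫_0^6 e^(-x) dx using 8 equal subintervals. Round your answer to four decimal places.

Δx = (6 − 0)/8 = 0.75.
Midpoints: 0.375, 1.125, 1.875, 2.625, 3.375, 4.125, 4.875, 5.625.
f(0.375) ≈ 0.6873, f(1.125) ≈ 0.3247, f(1.875) ≈ 0.1534, f(2.625) ≈ 0.0724, f(3.375) ≈ 0.0342, f(4.125) ≈ 0.0162, f(4.875) ≈ 0.0076, f(5.625) ≈ 0.0036.
Sum = Δx · [f(0.375) + f(1.125) + f(1.875) + ...].
Sum ≈ 0.9745.

0.9745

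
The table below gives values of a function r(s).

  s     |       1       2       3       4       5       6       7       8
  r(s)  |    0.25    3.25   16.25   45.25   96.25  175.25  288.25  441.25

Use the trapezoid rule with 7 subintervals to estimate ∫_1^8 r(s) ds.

845.25

Δs = 1.
T_7 = (1/2)·[0.25 + 2·3.25 + 2·16.25 + 2·45.25 + 2·96.25 + 2·175.25 + 2·288.25 + 441.25] = 845.25.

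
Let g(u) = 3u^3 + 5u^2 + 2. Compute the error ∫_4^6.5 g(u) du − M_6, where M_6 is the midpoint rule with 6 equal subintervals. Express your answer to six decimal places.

Exact integral: ∫_4^6.5 g(u) du ≈ 1502.83854167.
M_6 ≈ 1500.94871238.
Error ≈ 1502.83854167 − 1500.94871238 ≈ 1.889829.

1.889829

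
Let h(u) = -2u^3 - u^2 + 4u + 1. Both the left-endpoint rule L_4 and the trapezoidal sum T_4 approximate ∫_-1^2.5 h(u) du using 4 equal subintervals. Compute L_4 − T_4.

L_4 ≈ -2.310547.
T_4 ≈ -13.029297.
L_4 − T_4 = 10.71875.

10.71875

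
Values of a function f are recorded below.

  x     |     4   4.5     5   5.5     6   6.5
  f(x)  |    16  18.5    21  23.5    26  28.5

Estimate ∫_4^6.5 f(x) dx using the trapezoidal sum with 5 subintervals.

55.625

Δx = 0.5.
T_5 = (0.5/2)·[16 + 2·18.5 + 2·21 + 2·23.5 + 2·26 + 28.5] = 55.625.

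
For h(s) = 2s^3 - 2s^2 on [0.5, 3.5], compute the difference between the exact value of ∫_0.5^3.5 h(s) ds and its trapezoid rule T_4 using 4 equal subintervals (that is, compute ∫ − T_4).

-2.8125

Exact integral: ∫_0.5^3.5 h(s) ds = 46.5.
T_4 = 49.3125.
Error = 46.5 − 49.3125 = -2.8125.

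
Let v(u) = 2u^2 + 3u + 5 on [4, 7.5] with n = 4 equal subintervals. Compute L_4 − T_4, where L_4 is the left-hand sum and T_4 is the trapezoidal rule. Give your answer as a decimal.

L_4 = 277.5390625.
T_4 = 317.3515625.
L_4 − T_4 = -39.8125.

-39.8125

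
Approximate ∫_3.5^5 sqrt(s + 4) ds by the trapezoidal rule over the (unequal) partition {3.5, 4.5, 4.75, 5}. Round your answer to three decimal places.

4.306

Subinterval widths: 1, 0.25, 0.25.
f(3.5) ≈ 2.739, f(4.5) ≈ 2.915, f(4.75) ≈ 2.958, f(5) ≈ 3.000.
On each subinterval the trapezoid contributes (Δs_i/2)·[f(s_{i-1}) + f(s_i)].
Sum ≈ 4.306.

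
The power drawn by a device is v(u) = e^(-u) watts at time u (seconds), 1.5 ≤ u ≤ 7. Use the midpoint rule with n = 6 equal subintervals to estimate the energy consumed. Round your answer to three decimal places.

0.215

Δu = (7 − 1.5)/6 = 11/12.
Midpoints: 47/24, 2.875, 91/24, 113/24, 5.625, 157/24.
v(47/24) ≈ 0.141, v(2.875) ≈ 0.056, v(91/24) ≈ 0.023, v(113/24) ≈ 0.009, v(5.625) ≈ 0.004, v(157/24) ≈ 0.001.
Sum = Δu · [v(47/24) + v(2.875) + v(91/24) + ...].
Sum ≈ 0.215.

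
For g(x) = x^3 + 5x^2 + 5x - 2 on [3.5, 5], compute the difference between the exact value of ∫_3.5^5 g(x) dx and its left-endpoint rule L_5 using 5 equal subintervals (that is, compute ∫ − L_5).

22.606875

Exact integral: ∫_3.5^5 g(x) dx = 284.484375.
L_5 = 261.8775.
Error = 284.484375 − 261.8775 = 22.606875.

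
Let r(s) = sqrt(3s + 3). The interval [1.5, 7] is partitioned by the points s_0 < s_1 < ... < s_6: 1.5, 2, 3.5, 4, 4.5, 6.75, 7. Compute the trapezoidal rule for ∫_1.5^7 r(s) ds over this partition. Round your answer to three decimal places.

Subinterval widths: 0.5, 1.5, 0.5, 0.5, 2.25, 0.25.
r(1.5) ≈ 2.739, r(2) ≈ 3.000, r(3.5) ≈ 3.674, r(4) ≈ 3.873, r(4.5) ≈ 4.062, r(6.75) ≈ 4.822, r(7) ≈ 4.899.
On each subinterval the trapezoid contributes (Δs_i/2)·[r(s_{i-1}) + r(s_i)].
Sum ≈ 21.520.

21.520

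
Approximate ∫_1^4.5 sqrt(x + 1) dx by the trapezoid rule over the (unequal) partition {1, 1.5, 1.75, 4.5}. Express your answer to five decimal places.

6.65861

Subinterval widths: 0.5, 0.25, 2.75.
f(1) ≈ 1.41421, f(1.5) ≈ 1.58114, f(1.75) ≈ 1.65831, f(4.5) ≈ 2.34521.
On each subinterval the trapezoid contributes (Δx_i/2)·[f(x_{i-1}) + f(x_i)].
Sum ≈ 6.65861.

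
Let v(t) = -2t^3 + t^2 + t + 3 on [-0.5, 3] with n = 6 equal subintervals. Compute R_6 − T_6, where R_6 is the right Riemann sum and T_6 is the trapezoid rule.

R_6 ≈ -30.09230.
T_6 ≈ -17.84230.
R_6 − T_6 = -12.25.

-12.25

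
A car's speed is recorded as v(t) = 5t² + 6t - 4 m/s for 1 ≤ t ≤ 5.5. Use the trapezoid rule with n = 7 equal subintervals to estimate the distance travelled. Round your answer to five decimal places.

346.92474

Δt = (5.5 − 1)/7 = 9/14.
v(1) = 7, v(23/14) = 3793/196, v(16/7) = 1756/49, v(41/14) = 11065/196, v(25/7) = 3979/49, v(59/14) = 21577/196, v(34/7) = 7012/49, v(5.5) = 180.25.
T_7 = (Δt/2)·[v(t_0) + 2v(t_1) + ... + 2v(t_{6}) + v(t_7)].
Sum ≈ 346.92474.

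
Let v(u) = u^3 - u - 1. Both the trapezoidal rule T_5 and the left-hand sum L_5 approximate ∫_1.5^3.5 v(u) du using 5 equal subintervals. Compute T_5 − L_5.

T_5 = 29.65.
L_5 = 22.15.
T_5 − L_5 = 7.5.

7.5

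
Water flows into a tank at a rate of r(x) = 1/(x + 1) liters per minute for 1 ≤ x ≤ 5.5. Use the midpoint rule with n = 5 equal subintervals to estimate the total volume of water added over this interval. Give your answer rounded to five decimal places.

Δx = (5.5 − 1)/5 = 0.9.
Midpoints: 1.45, 2.35, 3.25, 4.15, 5.05.
r(1.45) = 20/49, r(2.35) = 20/67, r(3.25) = 4/17, r(4.15) = 20/103, r(5.05) = 20/121.
Sum = Δx · [r(1.45) + r(2.35) + r(3.25) + r(4.15) + r(5.05)].
Sum ≈ 1.17129.

1.17129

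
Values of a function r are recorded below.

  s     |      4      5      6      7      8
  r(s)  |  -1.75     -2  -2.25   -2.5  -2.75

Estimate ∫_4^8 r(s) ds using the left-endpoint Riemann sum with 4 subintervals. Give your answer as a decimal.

Δs = 1.
Sum = 1·[(-1.75) + (-2) + (-2.25) + (-2.5)] = -8.5.

-8.5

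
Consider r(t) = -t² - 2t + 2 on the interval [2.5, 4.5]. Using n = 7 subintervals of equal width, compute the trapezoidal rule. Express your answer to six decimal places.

Δt = (4.5 − 2.5)/7 = 2/7.
r(2.5) = -9.25, r(39/14) = -2221/196, r(43/14) = -2661/196, r(47/14) = -3133/196, r(51/14) = -3637/196, r(55/14) = -4173/196, r(59/14) = -4741/196, r(4.5) = -27.25.
T_7 = (Δt/2)·[r(t_0) + 2r(t_1) + ... + 2r(t_{6}) + r(t_7)].
Sum ≈ -35.193878.

-35.193878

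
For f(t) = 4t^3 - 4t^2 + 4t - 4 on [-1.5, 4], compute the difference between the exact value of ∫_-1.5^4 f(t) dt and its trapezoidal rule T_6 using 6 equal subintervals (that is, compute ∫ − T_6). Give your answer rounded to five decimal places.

-8.47280

Exact integral: ∫_-1.5^4 f(t) dt ≈ 166.6041667.
T_6 ≈ 175.0769676.
Error ≈ 166.6041667 − 175.0769676 ≈ -8.47280.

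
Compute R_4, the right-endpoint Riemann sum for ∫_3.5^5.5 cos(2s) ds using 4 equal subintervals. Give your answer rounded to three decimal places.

-0.946

Δs = (5.5 − 3.5)/4 = 0.5.
Right endpoints: 4, 4.5, 5, 5.5.
f(4) ≈ -0.146, f(4.5) ≈ -0.911, f(5) ≈ -0.839, f(5.5) ≈ 0.004.
Sum = Δs · [f(4) + f(4.5) + f(5) + f(5.5)].
Sum ≈ -0.946.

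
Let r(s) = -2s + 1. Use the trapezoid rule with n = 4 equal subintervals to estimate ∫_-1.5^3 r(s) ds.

Δs = (3 − (-1.5))/4 = 1.125.
r(-1.5) = 4, r(-0.375) = 1.75, r(0.75) = -0.5, r(1.875) = -2.75, r(3) = -5.
T_4 = (Δs/2)·[r(s_0) + 2r(s_1) + 2r(s_2) + 2r(s_3) + r(s_4)].
Sum = -2.25.

-2.25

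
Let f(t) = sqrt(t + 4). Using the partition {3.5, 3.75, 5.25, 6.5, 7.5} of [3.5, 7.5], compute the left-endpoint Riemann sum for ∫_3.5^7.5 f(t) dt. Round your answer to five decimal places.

11.90257

Subinterval widths: 0.25, 1.5, 1.25, 1.
Left endpoints: 3.5, 3.75, 5.25, 6.5.
f(3.5) ≈ 2.73861, f(3.75) ≈ 2.78388, f(5.25) ≈ 3.04138, f(6.5) ≈ 3.24037.
Sum = Σ Δt_i · f(t_i).
Sum ≈ 11.90257.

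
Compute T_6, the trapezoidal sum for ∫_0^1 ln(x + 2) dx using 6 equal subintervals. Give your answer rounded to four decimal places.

0.9092

Δx = (1 − 0)/6 = 1/6.
f(0) ≈ 0.6931, f(1/6) ≈ 0.7732, f(1/3) ≈ 0.8473, f(0.5) ≈ 0.9163, f(2/3) ≈ 0.9808, f(5/6) ≈ 1.0415, f(1) ≈ 1.0986.
T_6 = (Δx/2)·[f(x_0) + 2f(x_1) + ... + 2f(x_{5}) + f(x_6)].
Sum ≈ 0.9092.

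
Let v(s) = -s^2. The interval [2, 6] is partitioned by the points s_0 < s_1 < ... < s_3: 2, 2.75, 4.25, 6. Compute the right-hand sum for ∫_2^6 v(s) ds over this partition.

Subinterval widths: 0.75, 1.5, 1.75.
Right endpoints: 2.75, 4.25, 6.
v(2.75) = -7.5625, v(4.25) = -18.0625, v(6) = -36.
Sum = Σ Δs_i · v(s_i).
Sum = -95.765625.

-95.765625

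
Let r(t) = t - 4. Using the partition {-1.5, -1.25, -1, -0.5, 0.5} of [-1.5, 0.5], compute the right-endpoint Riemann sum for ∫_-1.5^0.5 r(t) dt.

Subinterval widths: 0.25, 0.25, 0.5, 1.
Right endpoints: -1.25, -1, -0.5, 0.5.
r(-1.25) = -5.25, r(-1) = -5, r(-0.5) = -4.5, r(0.5) = -3.5.
Sum = Σ Δt_i · r(t_i).
Sum = -8.3125.

-8.3125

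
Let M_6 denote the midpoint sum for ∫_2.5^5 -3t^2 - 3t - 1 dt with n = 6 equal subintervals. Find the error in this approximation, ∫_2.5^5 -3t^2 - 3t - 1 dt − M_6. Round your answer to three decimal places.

Exact integral: ∫_2.5^5 f(t) dt = -140.
M_6 ≈ -139.89149.
Error ≈ -140 − (-139.89149) ≈ -0.109.

-0.109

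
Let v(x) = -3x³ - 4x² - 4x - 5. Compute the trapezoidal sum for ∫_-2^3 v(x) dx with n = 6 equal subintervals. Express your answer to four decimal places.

Δx = (3 − (-2))/6 = 5/6.
v(-2) = 11, v(-7/6) = -73/72, v(-1/3) = -4, v(0.5) = -8.375, v(4/3) = -221/9, v(13/6) = -1511/24, v(3) = -134.
T_6 = (Δx/2)·[v(x_0) + 2v(x_1) + ... + 2v(x_{5}) + v(x_6)].
Sum ≈ -135.3356.

-135.3356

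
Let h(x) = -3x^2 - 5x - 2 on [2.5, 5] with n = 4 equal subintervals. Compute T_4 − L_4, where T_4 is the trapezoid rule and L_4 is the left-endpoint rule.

T_4 = -161.73828125.
L_4 = -140.25390625.
T_4 − L_4 = -21.484375.

-21.484375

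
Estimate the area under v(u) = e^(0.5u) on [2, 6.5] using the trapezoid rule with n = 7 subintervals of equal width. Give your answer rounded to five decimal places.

Δu = (6.5 − 2)/7 = 9/14.
v(2) ≈ 2.71828, v(37/14) ≈ 3.74877, v(23/7) ≈ 5.16992, v(55/14) ≈ 7.12982, v(32/7) ≈ 9.83271, v(73/14) ≈ 13.56025, v(41/7) ≈ 18.70090, v(6.5) ≈ 25.79034.
T_7 = (Δu/2)·[v(u_0) + 2v(u_1) + ... + 2v(u_{6}) + v(u_7)].
Sum ≈ 46.54072.

46.54072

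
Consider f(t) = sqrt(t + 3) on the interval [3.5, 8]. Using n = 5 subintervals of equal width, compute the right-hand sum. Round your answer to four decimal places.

Δt = (8 − 3.5)/5 = 0.9.
Right endpoints: 4.4, 5.3, 6.2, 7.1, 8.
f(4.4) ≈ 2.7203, f(5.3) ≈ 2.8810, f(6.2) ≈ 3.0332, f(7.1) ≈ 3.1780, f(8) ≈ 3.3166.
Sum = Δt · [f(4.4) + f(5.3) + f(6.2) + f(7.1) + f(8)].
Sum ≈ 13.6162.

13.6162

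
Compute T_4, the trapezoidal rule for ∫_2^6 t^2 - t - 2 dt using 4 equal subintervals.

46

Δt = (6 − 2)/4 = 1.
f(2) = 0, f(3) = 4, f(4) = 10, f(5) = 18, f(6) = 28.
T_4 = (Δt/2)·[f(t_0) + 2f(t_1) + 2f(t_2) + 2f(t_3) + f(t_4)].
Sum = 46.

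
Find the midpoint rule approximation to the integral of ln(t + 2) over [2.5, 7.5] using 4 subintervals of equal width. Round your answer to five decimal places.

9.62648

Δt = (7.5 − 2.5)/4 = 1.25.
Midpoints: 3.125, 4.375, 5.625, 6.875.
f(3.125) ≈ 1.63413, f(4.375) ≈ 1.85238, f(5.625) ≈ 2.03143, f(6.875) ≈ 2.18324.
Sum = Δt · [f(3.125) + f(4.375) + f(5.625) + f(6.875)].
Sum ≈ 9.62648.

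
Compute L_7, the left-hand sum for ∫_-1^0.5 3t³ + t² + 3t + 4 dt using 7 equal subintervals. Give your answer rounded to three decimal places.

Δt = (0.5 − (-1))/7 = 3/14.
Left endpoints: -1, -11/14, -4/7, -5/14, -1/7, 1/14, 2/7.
f(-1) = -1, f(-11/14) = 2209/2744, f(-4/7) = 704/343, f(-5/14) = 8011/2744, f(-1/7) = 1229/343, f(1/14) = 11581/2744, f(2/7) = 1718/343.
Sum = Δt · [f(-1) + f(-11/14) + f(-4/7) + ...].
Sum ≈ 3.769.

3.769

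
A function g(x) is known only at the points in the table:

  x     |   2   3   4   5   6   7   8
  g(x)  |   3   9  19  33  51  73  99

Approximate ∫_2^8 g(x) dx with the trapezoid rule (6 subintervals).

Δx = 1.
T_6 = (1/2)·[3 + 2·9 + 2·19 + 2·33 + 2·51 + 2·73 + 99] = 236.

236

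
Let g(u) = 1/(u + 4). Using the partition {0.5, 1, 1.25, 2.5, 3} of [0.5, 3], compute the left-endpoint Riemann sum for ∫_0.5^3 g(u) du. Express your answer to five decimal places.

Subinterval widths: 0.5, 0.25, 1.25, 0.5.
Left endpoints: 0.5, 1, 1.25, 2.5.
g(0.5) = 2/9, g(1) = 0.2, g(1.25) = 4/21, g(2.5) = 2/13.
Sum = Σ Δu_i · g(u_i).
Sum ≈ 0.47613.

0.47613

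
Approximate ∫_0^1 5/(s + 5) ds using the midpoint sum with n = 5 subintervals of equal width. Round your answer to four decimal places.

Δs = (1 − 0)/5 = 0.2.
Midpoints: 0.1, 0.3, 0.5, 0.7, 0.9.
f(0.1) = 50/51, f(0.3) = 50/53, f(0.5) = 10/11, f(0.7) = 50/57, f(0.9) = 50/59.
Sum = Δs · [f(0.1) + f(0.3) + f(0.5) + f(0.7) + f(0.9)].
Sum ≈ 0.9115.

0.9115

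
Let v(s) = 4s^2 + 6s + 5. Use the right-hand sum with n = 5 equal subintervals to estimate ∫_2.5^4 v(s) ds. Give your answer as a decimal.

108.54

Δs = (4 − 2.5)/5 = 0.3.
Right endpoints: 2.8, 3.1, 3.4, 3.7, 4.
v(2.8) = 53.16, v(3.1) = 62.04, v(3.4) = 71.64, v(3.7) = 81.96, v(4) = 93.
Sum = Δs · [v(2.8) + v(3.1) + v(3.4) + v(3.7) + v(4)].
Sum = 108.54.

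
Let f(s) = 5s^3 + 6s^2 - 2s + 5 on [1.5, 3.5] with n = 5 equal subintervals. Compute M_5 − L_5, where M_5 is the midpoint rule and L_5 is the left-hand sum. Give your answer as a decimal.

47.22

M_5 = 259.09.
L_5 = 211.87.
M_5 − L_5 = 47.22.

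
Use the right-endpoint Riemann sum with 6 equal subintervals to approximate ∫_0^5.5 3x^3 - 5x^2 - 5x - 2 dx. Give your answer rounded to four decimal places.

Δx = (5.5 − 0)/6 = 11/12.
Right endpoints: 11/12, 11/6, 2.75, 11/3, 55/12, 5.5.
f(11/12) = -1627/192, f(11/6) = -683/72, f(2.75) = 8.828125, f(11/3) = 181/3, f(55/12) = 91523/576, f(5.5) = 318.375.
Sum = Δx · [f(11/12) + f(11/6) + f(2.75) + ...].
Sum ≈ 484.4313.

484.4313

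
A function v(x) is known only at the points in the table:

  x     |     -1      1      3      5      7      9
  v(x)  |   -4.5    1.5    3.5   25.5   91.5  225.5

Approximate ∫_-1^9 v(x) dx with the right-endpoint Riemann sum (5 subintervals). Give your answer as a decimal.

695

Δx = 2.
Sum = 2·[1.5 + 3.5 + 25.5 + 91.5 + 225.5] = 695.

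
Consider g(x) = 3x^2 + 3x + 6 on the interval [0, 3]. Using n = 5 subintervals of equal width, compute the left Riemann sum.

48.24

Δx = (3 − 0)/5 = 0.6.
Left endpoints: 0, 0.6, 1.2, 1.8, 2.4.
g(0) = 6, g(0.6) = 8.88, g(1.2) = 13.92, g(1.8) = 21.12, g(2.4) = 30.48.
Sum = Δx · [g(0) + g(0.6) + g(1.2) + g(1.8) + g(2.4)].
Sum = 48.24.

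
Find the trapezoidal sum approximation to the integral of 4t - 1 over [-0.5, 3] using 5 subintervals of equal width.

14

Δt = (3 − (-0.5))/5 = 0.7.
f(-0.5) = -3, f(0.2) = -0.2, f(0.9) = 2.6, f(1.6) = 5.4, f(2.3) = 8.2, f(3) = 11.
T_5 = (Δt/2)·[f(t_0) + 2f(t_1) + ... + 2f(t_{4}) + f(t_5)].
Sum = 14.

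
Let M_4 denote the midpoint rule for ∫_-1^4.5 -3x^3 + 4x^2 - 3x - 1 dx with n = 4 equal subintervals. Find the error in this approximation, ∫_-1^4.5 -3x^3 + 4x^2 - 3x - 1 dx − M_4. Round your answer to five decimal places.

-10.18180

Exact integral: ∫_-1^4.5 f(x) dx ≈ -218.3385417.
M_4 ≈ -208.1567383.
Error ≈ -218.3385417 − (-208.1567383) ≈ -10.18180.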